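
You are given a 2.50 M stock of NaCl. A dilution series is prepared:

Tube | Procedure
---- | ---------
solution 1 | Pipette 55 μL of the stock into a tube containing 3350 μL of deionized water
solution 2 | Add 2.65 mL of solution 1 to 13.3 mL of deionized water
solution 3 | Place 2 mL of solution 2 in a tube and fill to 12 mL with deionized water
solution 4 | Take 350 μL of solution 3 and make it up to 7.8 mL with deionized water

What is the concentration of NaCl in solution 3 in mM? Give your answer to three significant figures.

Step 1: 55 μL + 3350 μL = 3405 μL total → factor 3405/55 = 61.909
Step 2: 2.65 mL + 13.3 mL = 15.95 mL total → factor 15.95/2.65 = 6.0189
Step 3: 2 mL brought to 12 mL → factor 12/2 = 6
Dilution factor through solution 3 = 61.909 × 6.0189 × 6 = 2235.7
[solution 3] = 2.50 M / 2235.7 = 0.001118 M = 1.12 mM

1.12 mM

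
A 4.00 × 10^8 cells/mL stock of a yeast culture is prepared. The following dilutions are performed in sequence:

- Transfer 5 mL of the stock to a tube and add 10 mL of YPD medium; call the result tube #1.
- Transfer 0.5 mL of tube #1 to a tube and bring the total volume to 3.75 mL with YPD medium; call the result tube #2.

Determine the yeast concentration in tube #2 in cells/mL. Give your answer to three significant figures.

1.78 × 10^7 cells/mL

Step 1: 5 mL + 10 mL = 15 mL total → factor 15/5 = 3
Step 2: 0.5 mL brought to 3.75 mL → factor 3.75/0.5 = 7.5
Overall dilution factor = 3 × 7.5 = 22.5
Final = 4.00 × 10^8 cells/mL / 22.5 = 1.78 × 10^7 cells/mL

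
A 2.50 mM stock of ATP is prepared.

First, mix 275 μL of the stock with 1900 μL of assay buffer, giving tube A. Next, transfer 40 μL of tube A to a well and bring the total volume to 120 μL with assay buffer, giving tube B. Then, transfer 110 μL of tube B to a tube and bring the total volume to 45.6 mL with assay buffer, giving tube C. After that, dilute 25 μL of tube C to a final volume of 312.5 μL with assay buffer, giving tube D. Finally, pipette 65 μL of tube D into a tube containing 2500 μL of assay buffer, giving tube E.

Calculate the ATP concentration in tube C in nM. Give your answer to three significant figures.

254 nM

Step 1: 275 μL + 1900 μL = 2175 μL total → factor 2175/275 = 7.9091
Step 2: 40 μL brought to 120 μL → factor 120/40 = 3
Step 3: 110 μL brought to 45.6 mL → factor 45600/110 = 414.55
Dilution factor through tube C = 7.9091 × 3 × 414.55 = 9836
[tube C] = 2.50 mM / 9836 = 0.0002542 mM = 254 nM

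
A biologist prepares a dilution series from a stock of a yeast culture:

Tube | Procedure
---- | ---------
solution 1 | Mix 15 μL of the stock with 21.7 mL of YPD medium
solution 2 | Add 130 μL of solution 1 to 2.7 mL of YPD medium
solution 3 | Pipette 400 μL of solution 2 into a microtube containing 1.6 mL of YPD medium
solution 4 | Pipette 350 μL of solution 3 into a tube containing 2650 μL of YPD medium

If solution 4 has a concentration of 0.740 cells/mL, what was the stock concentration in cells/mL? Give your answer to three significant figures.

Step 1: 15 μL + 21.7 mL = 21715 μL total → factor 21715/15 = 1447.7
Step 2: 130 μL + 2.7 mL = 2830 μL total → factor 2830/130 = 21.769
Step 3: 400 μL + 1.6 mL = 2000 μL total → factor 2000/400 = 5
Step 4: 350 μL + 2650 μL = 3000 μL total → factor 3000/350 = 8.5714
Overall dilution factor = 1447.7 × 21.769 × 5 × 8.5714 = 1.3506 × 10^6
Stock = 0.740 cells/mL × 1.3506 × 10^6 = 9.99 × 10^5 cells/mL

9.99 × 10^5 cells/mL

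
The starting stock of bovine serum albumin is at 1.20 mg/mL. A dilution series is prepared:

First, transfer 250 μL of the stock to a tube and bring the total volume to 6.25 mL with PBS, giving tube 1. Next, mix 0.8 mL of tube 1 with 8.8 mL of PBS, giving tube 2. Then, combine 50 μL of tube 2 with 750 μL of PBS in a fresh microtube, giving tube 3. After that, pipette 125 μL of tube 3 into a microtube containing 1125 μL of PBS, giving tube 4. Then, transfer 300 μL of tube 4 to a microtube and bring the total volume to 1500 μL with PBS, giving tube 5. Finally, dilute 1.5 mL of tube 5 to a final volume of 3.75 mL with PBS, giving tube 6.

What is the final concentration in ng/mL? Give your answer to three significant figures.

Step 1: 250 μL brought to 6.25 mL → factor 6250/250 = 25
Step 2: 0.8 mL + 8.8 mL = 9.6 mL total → factor 9.6/0.8 = 12
Step 3: 50 μL + 750 μL = 800 μL total → factor 800/50 = 16
Step 4: 125 μL + 1125 μL = 1250 μL total → factor 1250/125 = 10
Step 5: 300 μL brought to 1500 μL → factor 1500/300 = 5
Step 6: 1.5 mL brought to 3.75 mL → factor 3.75/1.5 = 2.5
Overall dilution factor = 25 × 12 × 16 × 10 × 5 × 2.5 = 6 × 10^5
Final = 1.20 mg/mL / 6 × 10^5 = 2.000 × 10^-6 mg/mL = 2.00 ng/mL

2.00 ng/mL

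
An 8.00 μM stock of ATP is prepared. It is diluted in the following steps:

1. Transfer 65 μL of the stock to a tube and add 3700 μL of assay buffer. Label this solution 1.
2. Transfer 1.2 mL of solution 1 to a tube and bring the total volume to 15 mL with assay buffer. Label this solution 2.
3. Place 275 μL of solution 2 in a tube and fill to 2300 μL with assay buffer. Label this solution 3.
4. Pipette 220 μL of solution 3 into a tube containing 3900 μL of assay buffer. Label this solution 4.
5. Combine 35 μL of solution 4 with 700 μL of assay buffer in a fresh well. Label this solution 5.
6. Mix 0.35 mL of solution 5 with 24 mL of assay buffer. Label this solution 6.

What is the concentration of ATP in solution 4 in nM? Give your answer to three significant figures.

Step 1: 65 μL + 3700 μL = 3765 μL total → factor 3765/65 = 57.923
Step 2: 1.2 mL brought to 15 mL → factor 15/1.2 = 12.5
Step 3: 275 μL brought to 2300 μL → factor 2300/275 = 8.3636
Step 4: 220 μL + 3900 μL = 4120 μL total → factor 4120/220 = 18.727
Dilution factor through solution 4 = 57.923 × 12.5 × 8.3636 × 18.727 = 1.134 × 10^5
[solution 4] = 8.00 μM / 1.134 × 10^5 = 7.054 × 10^-5 μM = 0.0705 nM

0.0705 nM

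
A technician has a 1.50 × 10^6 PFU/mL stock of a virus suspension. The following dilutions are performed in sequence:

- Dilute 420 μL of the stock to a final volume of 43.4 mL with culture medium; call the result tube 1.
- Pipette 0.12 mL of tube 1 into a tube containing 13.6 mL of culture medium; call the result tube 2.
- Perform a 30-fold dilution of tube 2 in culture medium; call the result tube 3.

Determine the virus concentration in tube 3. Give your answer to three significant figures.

Step 1: 420 μL brought to 43.4 mL → factor 43400/420 = 103.33
Step 2: 0.12 mL + 13.6 mL = 13.72 mL total → factor 13.72/0.12 = 114.33
Step 3: 30-fold → factor 30
Overall dilution factor = 103.33 × 114.33 × 30 = 3.5443 × 10^5
Final = 1.50 × 10^6 PFU/mL / 3.5443 × 10^5 = 4.23 PFU/mL

4.23 PFU/mL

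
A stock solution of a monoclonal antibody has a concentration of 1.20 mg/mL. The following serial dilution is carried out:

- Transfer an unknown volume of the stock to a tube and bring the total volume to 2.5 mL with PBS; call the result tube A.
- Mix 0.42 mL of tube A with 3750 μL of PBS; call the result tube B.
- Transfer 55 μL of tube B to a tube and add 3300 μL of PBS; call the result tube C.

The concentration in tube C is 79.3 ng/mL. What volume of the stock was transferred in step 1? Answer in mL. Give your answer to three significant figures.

Step 1: v brought to 2.5 mL → factor = 2.5 mL/v
Step 2: 0.42 mL + 3750 μL = 4.17 mL total → factor 4.17/0.42 = 9.9286
Step 3: 55 μL + 3300 μL = 3355 μL total → factor 3355/55 = 61
Product of known-step factors = 605.64
Overall factor = 1.20 mg/mL / (79.3 ng/mL) = 15132
Step-1 factor = 15132 / 605.64 = 24.986
v = 2.5 mL / 24.986 = 0.100 mL

0.100 mL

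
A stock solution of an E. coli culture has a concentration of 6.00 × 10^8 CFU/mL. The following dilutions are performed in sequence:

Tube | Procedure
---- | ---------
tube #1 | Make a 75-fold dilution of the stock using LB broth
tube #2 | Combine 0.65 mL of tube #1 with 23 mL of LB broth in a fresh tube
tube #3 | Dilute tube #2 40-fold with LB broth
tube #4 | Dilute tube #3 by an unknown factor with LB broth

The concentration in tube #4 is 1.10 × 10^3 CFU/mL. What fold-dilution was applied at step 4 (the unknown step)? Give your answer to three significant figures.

Step 1: 75-fold → factor 75
Step 2: 0.65 mL + 23 mL = 23.65 mL total → factor 23.65/0.65 = 36.385
Step 3: 40-fold → factor 40
Step 4: unknown factor x
Product of known-step factors = 1.0915 × 10^5
Overall factor = 6.00 × 10^8 CFU/mL / (1.10 × 10^3 CFU/mL) = 5.4545 × 10^5
x = 5.4545 × 10^5 / 1.0915 × 10^5 = 5.00

5.00-fold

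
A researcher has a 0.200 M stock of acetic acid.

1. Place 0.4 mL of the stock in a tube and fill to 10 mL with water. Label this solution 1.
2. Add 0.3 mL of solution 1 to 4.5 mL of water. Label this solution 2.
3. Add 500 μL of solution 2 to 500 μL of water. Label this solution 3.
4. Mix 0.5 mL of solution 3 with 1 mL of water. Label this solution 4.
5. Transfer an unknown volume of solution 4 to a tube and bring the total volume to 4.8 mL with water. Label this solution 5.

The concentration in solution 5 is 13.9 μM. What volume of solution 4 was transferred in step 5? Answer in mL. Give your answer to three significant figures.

Step 1: 0.4 mL brought to 10 mL → factor 10/0.4 = 25
Step 2: 0.3 mL + 4.5 mL = 4.8 mL total → factor 4.8/0.3 = 16
Step 3: 500 μL + 500 μL = 1000 μL total → factor 1000/500 = 2
Step 4: 0.5 mL + 1 mL = 1.5 mL total → factor 1.5/0.5 = 3
Step 5: v brought to 4.8 mL → factor = 4.8 mL/v
Product of known-step factors = 2400
Overall factor = 0.200 M / (13.9 μM) = 14388
Step-5 factor = 14388 / 2400 = 5.9952
v = 4.8 mL / 5.9952 = 0.801 mL

0.801 mL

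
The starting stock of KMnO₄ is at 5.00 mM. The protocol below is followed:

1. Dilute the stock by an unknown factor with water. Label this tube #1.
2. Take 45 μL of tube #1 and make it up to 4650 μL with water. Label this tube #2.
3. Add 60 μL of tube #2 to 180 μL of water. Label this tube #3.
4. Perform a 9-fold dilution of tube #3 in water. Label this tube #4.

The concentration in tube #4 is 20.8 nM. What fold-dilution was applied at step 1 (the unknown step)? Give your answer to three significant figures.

Step 1: unknown factor x
Step 2: 45 μL brought to 4650 μL → factor 4650/45 = 103.33
Step 3: 60 μL + 180 μL = 240 μL total → factor 240/60 = 4
Step 4: 9-fold → factor 9
Product of known-step factors = 3720
Overall factor = 5.00 mM / (20.8 nM) = 2.4038 × 10^5
x = 2.4038 × 10^5 / 3720 = 64.6

64.6-fold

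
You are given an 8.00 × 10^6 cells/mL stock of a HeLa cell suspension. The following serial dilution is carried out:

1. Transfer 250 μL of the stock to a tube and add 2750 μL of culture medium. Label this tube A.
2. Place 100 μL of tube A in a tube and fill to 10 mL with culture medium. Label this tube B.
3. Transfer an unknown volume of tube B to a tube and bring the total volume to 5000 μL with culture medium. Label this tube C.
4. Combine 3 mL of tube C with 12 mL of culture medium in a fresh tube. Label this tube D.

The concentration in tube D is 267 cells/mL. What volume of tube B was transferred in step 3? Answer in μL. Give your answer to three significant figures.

Step 1: 250 μL + 2750 μL = 3000 μL total → factor 3000/250 = 12
Step 2: 100 μL brought to 10 mL → factor 10000/100 = 100
Step 3: v brought to 5000 μL → factor = 5000 μL/v
Step 4: 3 mL + 12 mL = 15 mL total → factor 15/3 = 5
Product of known-step factors = 6000
Overall factor = 8.00 × 10^6 cells/mL / (267 cells/mL) = 29963
Step-3 factor = 29963 / 6000 = 4.9938
v = 5000 μL / 4.9938 = 1.00 × 10^3 μL

1.00 × 10^3 μL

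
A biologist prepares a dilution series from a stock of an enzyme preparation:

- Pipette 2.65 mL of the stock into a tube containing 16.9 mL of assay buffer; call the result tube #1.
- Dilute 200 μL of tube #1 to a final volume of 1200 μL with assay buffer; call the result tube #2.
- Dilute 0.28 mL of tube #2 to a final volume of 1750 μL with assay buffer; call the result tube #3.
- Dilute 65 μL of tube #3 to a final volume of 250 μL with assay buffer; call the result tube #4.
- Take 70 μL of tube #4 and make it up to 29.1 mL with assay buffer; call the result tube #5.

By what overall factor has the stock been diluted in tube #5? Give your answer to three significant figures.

Step 1: 2.65 mL + 16.9 mL = 19.55 mL total → factor 19.55/2.65 = 7.3774
Step 2: 200 μL brought to 1200 μL → factor 1200/200 = 6
Step 3: 0.28 mL brought to 1750 μL → factor 1.75/0.28 = 6.25
Step 4: 65 μL brought to 250 μL → factor 250/65 = 3.8462
Step 5: 70 μL brought to 29.1 mL → factor 29100/70 = 415.71
Overall dilution factor = 7.3774 × 6 × 6.25 × 3.8462 × 415.71 = 4.4234 × 10^5

4.42 × 10^5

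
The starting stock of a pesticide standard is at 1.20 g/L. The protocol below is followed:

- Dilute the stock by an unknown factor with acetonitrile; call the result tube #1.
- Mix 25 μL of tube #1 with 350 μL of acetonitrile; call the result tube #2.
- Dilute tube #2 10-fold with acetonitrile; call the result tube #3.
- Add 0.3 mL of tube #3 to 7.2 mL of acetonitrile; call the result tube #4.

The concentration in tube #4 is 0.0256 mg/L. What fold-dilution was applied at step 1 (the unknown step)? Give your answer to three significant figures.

Step 1: unknown factor x
Step 2: 25 μL + 350 μL = 375 μL total → factor 375/25 = 15
Step 3: 10-fold → factor 10
Step 4: 0.3 mL + 7.2 mL = 7.5 mL total → factor 7.5/0.3 = 25
Product of known-step factors = 3750
Overall factor = 1.20 g/L / (0.0256 mg/L) = 46875
x = 46875 / 3750 = 12.5

12.5-fold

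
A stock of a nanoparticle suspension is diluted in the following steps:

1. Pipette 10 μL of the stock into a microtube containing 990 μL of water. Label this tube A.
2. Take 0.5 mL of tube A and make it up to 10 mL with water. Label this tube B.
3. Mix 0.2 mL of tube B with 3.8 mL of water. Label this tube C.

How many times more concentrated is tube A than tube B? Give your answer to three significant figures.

20.0

Step 1: 10 μL + 990 μL = 1000 μL total → factor 1000/10 = 100
Step 2: 0.5 mL brought to 10 mL → factor 10/0.5 = 20
Dilution factor to tube A = 100; to tube B = 2000
[tube A]/[tube B] = (factor to tube B)/(factor to tube A) = 2000/100 = 20.0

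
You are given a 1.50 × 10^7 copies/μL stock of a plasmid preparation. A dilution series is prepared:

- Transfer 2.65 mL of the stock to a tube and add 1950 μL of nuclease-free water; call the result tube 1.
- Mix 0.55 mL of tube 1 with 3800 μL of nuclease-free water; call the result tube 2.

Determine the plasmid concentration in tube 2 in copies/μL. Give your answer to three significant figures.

Step 1: 2.65 mL + 1950 μL = 4.6 mL total → factor 4.6/2.65 = 1.7358
Step 2: 0.55 mL + 3800 μL = 4.35 mL total → factor 4.35/0.55 = 7.9091
Overall dilution factor = 1.7358 × 7.9091 = 13.729
Final = 1.50 × 10^7 copies/μL / 13.729 = 1.09 × 10^6 copies/μL

1.09 × 10^6 copies/μL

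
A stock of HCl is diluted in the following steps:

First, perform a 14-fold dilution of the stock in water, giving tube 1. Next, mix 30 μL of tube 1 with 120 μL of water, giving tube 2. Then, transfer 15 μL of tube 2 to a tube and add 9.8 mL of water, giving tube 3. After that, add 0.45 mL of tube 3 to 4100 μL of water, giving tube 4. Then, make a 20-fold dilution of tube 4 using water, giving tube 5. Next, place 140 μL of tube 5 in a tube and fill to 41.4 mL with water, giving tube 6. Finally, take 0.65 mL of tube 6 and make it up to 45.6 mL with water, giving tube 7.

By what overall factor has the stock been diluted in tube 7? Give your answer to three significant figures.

1.92 × 10^11

Step 1: 14-fold → factor 14
Step 2: 30 μL + 120 μL = 150 μL total → factor 150/30 = 5
Step 3: 15 μL + 9.8 mL = 9815 μL total → factor 9815/15 = 654.33
Step 4: 0.45 mL + 4100 μL = 4.55 mL total → factor 4.55/0.45 = 10.111
Step 5: 20-fold → factor 20
Step 6: 140 μL brought to 41.4 mL → factor 41400/140 = 295.71
Step 7: 0.65 mL brought to 45.6 mL → factor 45.6/0.65 = 70.154
Overall dilution factor = 14 × 5 × 654.33 × 10.111 × 20 × 295.71 × 70.154 = 1.9215 × 10^11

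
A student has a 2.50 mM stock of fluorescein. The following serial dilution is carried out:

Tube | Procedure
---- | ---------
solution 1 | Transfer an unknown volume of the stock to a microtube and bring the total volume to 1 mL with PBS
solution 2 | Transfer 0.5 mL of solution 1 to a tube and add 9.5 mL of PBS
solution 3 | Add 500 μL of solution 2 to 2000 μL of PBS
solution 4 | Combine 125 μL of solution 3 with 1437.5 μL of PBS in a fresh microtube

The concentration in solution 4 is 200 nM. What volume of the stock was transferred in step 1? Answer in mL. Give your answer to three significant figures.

0.100 mL

Step 1: v brought to 1 mL → factor = 1 mL/v
Step 2: 0.5 mL + 9.5 mL = 10 mL total → factor 10/0.5 = 20
Step 3: 500 μL + 2000 μL = 2500 μL total → factor 2500/500 = 5
Step 4: 125 μL + 1437.5 μL = 1562.5 μL total → factor 1562.5/125 = 12.5
Product of known-step factors = 1250
Overall factor = 2.50 mM / (200 nM) = 12500
Step-1 factor = 12500 / 1250 = 10
v = 1 mL / 10 = 0.100 mL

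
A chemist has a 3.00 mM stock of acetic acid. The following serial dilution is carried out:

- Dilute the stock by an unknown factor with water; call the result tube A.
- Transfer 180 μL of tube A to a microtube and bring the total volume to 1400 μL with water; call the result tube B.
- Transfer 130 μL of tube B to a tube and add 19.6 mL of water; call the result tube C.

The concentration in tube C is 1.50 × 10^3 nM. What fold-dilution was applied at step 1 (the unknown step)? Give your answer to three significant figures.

1.69-fold

Step 1: unknown factor x
Step 2: 180 μL brought to 1400 μL → factor 1400/180 = 7.7778
Step 3: 130 μL + 19.6 mL = 19730 μL total → factor 19730/130 = 151.77
Product of known-step factors = 1180.4
Overall factor = 3.00 mM / (1.50 × 10^3 nM) = 2000
x = 2000 / 1180.4 = 1.69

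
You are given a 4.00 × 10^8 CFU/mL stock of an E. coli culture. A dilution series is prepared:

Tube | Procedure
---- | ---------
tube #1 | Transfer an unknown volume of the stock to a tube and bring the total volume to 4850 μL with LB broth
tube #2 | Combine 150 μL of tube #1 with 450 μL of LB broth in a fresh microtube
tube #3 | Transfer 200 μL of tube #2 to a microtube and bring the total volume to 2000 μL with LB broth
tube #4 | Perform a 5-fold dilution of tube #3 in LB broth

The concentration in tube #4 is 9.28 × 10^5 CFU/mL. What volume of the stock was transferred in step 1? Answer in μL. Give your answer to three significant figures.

Step 1: v brought to 4850 μL → factor = 4850 μL/v
Step 2: 150 μL + 450 μL = 600 μL total → factor 600/150 = 4
Step 3: 200 μL brought to 2000 μL → factor 2000/200 = 10
Step 4: 5-fold → factor 5
Product of known-step factors = 200
Overall factor = 4.00 × 10^8 CFU/mL / (9.28 × 10^5 CFU/mL) = 431.03
Step-1 factor = 431.03 / 200 = 2.1552
v = 4850 μL / 2.1552 = 2.25 × 10^3 μL

2.25 × 10^3 μL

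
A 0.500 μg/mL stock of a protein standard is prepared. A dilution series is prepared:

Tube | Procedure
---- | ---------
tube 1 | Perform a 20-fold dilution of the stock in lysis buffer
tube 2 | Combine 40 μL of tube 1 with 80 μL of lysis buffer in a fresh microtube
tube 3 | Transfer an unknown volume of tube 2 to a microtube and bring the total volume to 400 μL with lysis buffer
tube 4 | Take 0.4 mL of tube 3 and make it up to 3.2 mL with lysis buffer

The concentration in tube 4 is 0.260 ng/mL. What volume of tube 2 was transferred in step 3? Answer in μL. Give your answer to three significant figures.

99.8 μL

Step 1: 20-fold → factor 20
Step 2: 40 μL + 80 μL = 120 μL total → factor 120/40 = 3
Step 3: v brought to 400 μL → factor = 400 μL/v
Step 4: 0.4 mL brought to 3.2 mL → factor 3.2/0.4 = 8
Product of known-step factors = 480
Overall factor = 0.500 μg/mL / (0.260 ng/mL) = 1923.1
Step-3 factor = 1923.1 / 480 = 4.0064
v = 400 μL / 4.0064 = 99.8 μL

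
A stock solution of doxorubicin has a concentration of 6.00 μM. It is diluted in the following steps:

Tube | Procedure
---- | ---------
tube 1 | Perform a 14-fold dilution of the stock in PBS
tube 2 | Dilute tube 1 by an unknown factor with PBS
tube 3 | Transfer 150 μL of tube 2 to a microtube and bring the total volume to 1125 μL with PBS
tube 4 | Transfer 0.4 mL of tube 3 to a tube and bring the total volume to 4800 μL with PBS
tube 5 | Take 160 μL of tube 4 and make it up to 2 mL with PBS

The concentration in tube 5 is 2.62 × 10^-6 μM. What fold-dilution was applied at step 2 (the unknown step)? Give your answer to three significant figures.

145-fold

Step 1: 14-fold → factor 14
Step 2: unknown factor x
Step 3: 150 μL brought to 1125 μL → factor 1125/150 = 7.5
Step 4: 0.4 mL brought to 4800 μL → factor 4.8/0.4 = 12
Step 5: 160 μL brought to 2 mL → factor 2000/160 = 12.5
Product of known-step factors = 15750
Overall factor = 6.00 μM / (2.62 × 10^-6 μM) = 2.2901 × 10^6
x = 2.2901 × 10^6 / 15750 = 145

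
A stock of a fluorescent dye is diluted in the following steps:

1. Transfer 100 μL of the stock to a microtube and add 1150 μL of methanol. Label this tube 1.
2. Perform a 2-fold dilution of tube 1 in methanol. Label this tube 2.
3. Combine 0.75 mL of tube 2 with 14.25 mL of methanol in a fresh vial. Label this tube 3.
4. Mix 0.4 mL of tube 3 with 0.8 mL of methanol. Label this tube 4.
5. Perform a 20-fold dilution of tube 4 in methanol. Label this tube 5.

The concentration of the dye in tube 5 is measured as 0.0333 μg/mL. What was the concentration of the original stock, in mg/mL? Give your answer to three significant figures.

Step 1: 100 μL + 1150 μL = 1250 μL total → factor 1250/100 = 12.5
Step 2: 2-fold → factor 2
Step 3: 0.75 mL + 14.25 mL = 15 mL total → factor 15/0.75 = 20
Step 4: 0.4 mL + 0.8 mL = 1.2 mL total → factor 1.2/0.4 = 3
Step 5: 20-fold → factor 20
Overall dilution factor = 12.5 × 2 × 20 × 3 × 20 = 30000
Stock = 0.0333 μg/mL × 30000 = 999.0 μg/mL = 0.999 mg/mL

0.999 mg/mL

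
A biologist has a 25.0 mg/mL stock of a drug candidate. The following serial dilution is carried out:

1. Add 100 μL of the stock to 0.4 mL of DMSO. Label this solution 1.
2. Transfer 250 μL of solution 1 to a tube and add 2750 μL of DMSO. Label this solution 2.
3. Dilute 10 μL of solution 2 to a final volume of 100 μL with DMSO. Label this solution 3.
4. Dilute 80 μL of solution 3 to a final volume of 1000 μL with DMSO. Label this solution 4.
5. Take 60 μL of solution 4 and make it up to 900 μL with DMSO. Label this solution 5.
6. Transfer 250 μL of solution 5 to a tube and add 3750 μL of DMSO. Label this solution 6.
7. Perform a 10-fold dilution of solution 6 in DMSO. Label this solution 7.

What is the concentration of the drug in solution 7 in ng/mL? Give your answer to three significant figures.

1.39 ng/mL

Step 1: 100 μL + 0.4 mL = 500 μL total → factor 500/100 = 5
Step 2: 250 μL + 2750 μL = 3000 μL total → factor 3000/250 = 12
Step 3: 10 μL brought to 100 μL → factor 100/10 = 10
Step 4: 80 μL brought to 1000 μL → factor 1000/80 = 12.5
Step 5: 60 μL brought to 900 μL → factor 900/60 = 15
Step 6: 250 μL + 3750 μL = 4000 μL total → factor 4000/250 = 16
Step 7: 10-fold → factor 10
Overall dilution factor = 5 × 12 × 10 × 12.5 × 15 × 16 × 10 = 1.8 × 10^7
Final = 25.0 mg/mL / 1.8 × 10^7 = 1.389 × 10^-6 mg/mL = 1.39 ng/mL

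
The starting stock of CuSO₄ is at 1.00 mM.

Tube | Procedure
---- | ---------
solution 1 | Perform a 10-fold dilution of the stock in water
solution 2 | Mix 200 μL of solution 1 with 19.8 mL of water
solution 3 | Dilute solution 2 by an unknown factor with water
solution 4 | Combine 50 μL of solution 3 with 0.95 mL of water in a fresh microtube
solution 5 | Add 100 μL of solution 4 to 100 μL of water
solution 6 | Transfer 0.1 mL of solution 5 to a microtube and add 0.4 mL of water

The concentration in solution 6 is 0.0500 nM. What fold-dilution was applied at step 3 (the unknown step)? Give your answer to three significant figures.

Step 1: 10-fold → factor 10
Step 2: 200 μL + 19.8 mL = 20000 μL total → factor 20000/200 = 100
Step 3: unknown factor x
Step 4: 50 μL + 0.95 mL = 1000 μL total → factor 1000/50 = 20
Step 5: 100 μL + 100 μL = 200 μL total → factor 200/100 = 2
Step 6: 0.1 mL + 0.4 mL = 0.5 mL total → factor 0.5/0.1 = 5
Product of known-step factors = 2 × 10^5
Overall factor = 1.00 mM / (0.0500 nM) = 2 × 10^7
x = 2 × 10^7 / 2 × 10^5 = 100

100-fold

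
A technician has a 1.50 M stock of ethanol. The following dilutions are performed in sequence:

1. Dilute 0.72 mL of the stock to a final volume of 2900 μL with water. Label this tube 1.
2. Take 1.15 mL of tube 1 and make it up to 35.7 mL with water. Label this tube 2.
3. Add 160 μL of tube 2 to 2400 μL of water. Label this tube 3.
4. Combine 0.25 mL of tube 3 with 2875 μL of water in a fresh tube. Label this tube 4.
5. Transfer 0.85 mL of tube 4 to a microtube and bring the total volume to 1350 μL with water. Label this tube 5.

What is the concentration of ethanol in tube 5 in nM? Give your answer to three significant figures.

3.78 × 10^4 nM

Step 1: 0.72 mL brought to 2900 μL → factor 2.9/0.72 = 4.0278
Step 2: 1.15 mL brought to 35.7 mL → factor 35.7/1.15 = 31.043
Step 3: 160 μL + 2400 μL = 2560 μL total → factor 2560/160 = 16
Step 4: 0.25 mL + 2875 μL = 3.125 mL total → factor 3.125/0.25 = 12.5
Step 5: 0.85 mL brought to 1350 μL → factor 1.35/0.85 = 1.5882
Overall dilution factor = 4.0278 × 31.043 × 16 × 12.5 × 1.5882 = 39717
Final = 1.50 M / 39717 = 3.777 × 10^-5 M = 3.78 × 10^4 nM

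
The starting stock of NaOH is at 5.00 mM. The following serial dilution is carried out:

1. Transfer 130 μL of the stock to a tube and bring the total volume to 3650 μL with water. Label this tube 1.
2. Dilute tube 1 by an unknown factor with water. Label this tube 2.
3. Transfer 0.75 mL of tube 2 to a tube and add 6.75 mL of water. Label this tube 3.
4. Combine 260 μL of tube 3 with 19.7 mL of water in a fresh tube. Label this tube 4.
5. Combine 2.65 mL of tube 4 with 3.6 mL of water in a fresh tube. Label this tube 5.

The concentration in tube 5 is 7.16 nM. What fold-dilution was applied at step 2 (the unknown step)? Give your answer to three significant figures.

Step 1: 130 μL brought to 3650 μL → factor 3650/130 = 28.077
Step 2: unknown factor x
Step 3: 0.75 mL + 6.75 mL = 7.5 mL total → factor 7.5/0.75 = 10
Step 4: 260 μL + 19.7 mL = 19960 μL total → factor 19960/260 = 76.769
Step 5: 2.65 mL + 3.6 mL = 6.25 mL total → factor 6.25/2.65 = 2.3585
Product of known-step factors = 50836
Overall factor = 5.00 mM / (7.16 nM) = 6.9832 × 10^5
x = 6.9832 × 10^5 / 50836 = 13.7

13.7-fold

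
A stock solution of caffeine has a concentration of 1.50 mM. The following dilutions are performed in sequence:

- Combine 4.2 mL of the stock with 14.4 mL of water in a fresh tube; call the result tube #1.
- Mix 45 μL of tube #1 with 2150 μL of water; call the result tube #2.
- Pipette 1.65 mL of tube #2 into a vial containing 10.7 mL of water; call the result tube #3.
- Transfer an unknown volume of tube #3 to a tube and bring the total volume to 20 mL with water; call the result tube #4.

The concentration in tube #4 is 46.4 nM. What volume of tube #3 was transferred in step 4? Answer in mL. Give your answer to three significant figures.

1.00 mL

Step 1: 4.2 mL + 14.4 mL = 18.6 mL total → factor 18.6/4.2 = 4.4286
Step 2: 45 μL + 2150 μL = 2195 μL total → factor 2195/45 = 48.778
Step 3: 1.65 mL + 10.7 mL = 12.35 mL total → factor 12.35/1.65 = 7.4848
Step 4: v brought to 20 mL → factor = 20 mL/v
Product of known-step factors = 1616.8
Overall factor = 1.50 mM / (46.4 nM) = 32328
Step-4 factor = 32328 / 1616.8 = 19.994
v = 20 mL / 19.994 = 1.00 mL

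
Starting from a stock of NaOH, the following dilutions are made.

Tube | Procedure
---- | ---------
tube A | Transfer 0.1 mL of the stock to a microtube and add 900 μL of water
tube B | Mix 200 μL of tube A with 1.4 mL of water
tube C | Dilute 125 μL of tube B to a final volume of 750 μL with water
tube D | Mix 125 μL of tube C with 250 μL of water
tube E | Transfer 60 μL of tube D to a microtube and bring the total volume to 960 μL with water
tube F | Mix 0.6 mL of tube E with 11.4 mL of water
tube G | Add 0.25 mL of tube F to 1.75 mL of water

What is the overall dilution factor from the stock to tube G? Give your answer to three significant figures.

3.69 × 10^6

Step 1: 0.1 mL + 900 μL = 1 mL total → factor 1/0.1 = 10
Step 2: 200 μL + 1.4 mL = 1600 μL total → factor 1600/200 = 8
Step 3: 125 μL brought to 750 μL → factor 750/125 = 6
Step 4: 125 μL + 250 μL = 375 μL total → factor 375/125 = 3
Step 5: 60 μL brought to 960 μL → factor 960/60 = 16
Step 6: 0.6 mL + 11.4 mL = 12 mL total → factor 12/0.6 = 20
Step 7: 0.25 mL + 1.75 mL = 2 mL total → factor 2/0.25 = 8
Overall dilution factor = 10 × 8 × 6 × 3 × 16 × 20 × 8 = 3.6864 × 10^6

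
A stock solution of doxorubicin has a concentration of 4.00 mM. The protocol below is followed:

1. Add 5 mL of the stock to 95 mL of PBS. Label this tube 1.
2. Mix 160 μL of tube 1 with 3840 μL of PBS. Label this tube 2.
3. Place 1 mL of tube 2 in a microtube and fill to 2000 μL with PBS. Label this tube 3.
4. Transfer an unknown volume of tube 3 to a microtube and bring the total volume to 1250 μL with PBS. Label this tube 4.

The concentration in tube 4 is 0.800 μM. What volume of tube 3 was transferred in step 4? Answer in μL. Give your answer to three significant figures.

Step 1: 5 mL + 95 mL = 100 mL total → factor 100/5 = 20
Step 2: 160 μL + 3840 μL = 4000 μL total → factor 4000/160 = 25
Step 3: 1 mL brought to 2000 μL → factor 2/1 = 2
Step 4: v brought to 1250 μL → factor = 1250 μL/v
Product of known-step factors = 1000
Overall factor = 4.00 mM / (0.800 μM) = 5000
Step-4 factor = 5000 / 1000 = 5
v = 1250 μL / 5 = 250 μL

250 μL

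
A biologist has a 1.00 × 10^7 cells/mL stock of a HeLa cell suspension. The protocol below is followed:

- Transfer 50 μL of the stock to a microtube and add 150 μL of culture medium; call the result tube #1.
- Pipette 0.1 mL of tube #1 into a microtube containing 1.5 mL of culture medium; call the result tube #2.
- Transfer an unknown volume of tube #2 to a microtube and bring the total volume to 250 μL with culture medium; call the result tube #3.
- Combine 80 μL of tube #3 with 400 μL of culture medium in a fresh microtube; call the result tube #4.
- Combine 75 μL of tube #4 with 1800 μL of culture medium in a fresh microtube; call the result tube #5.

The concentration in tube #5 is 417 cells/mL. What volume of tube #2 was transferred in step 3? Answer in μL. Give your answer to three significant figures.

Step 1: 50 μL + 150 μL = 200 μL total → factor 200/50 = 4
Step 2: 0.1 mL + 1.5 mL = 1.6 mL total → factor 1.6/0.1 = 16
Step 3: v brought to 250 μL → factor = 250 μL/v
Step 4: 80 μL + 400 μL = 480 μL total → factor 480/80 = 6
Step 5: 75 μL + 1800 μL = 1875 μL total → factor 1875/75 = 25
Product of known-step factors = 9600
Overall factor = 1.00 × 10^7 cells/mL / (417 cells/mL) = 23981
Step-3 factor = 23981 / 9600 = 2.498
v = 250 μL / 2.498 = 100 μL

100 μL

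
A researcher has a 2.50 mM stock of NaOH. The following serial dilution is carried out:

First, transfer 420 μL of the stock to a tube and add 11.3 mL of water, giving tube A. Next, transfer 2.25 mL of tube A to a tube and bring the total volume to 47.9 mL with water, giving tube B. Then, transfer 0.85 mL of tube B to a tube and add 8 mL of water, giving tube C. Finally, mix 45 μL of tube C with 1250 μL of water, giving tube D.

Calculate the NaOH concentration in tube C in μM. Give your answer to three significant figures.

Step 1: 420 μL + 11.3 mL = 11720 μL total → factor 11720/420 = 27.905
Step 2: 2.25 mL brought to 47.9 mL → factor 47.9/2.25 = 21.289
Step 3: 0.85 mL + 8 mL = 8.85 mL total → factor 8.85/0.85 = 10.412
Dilution factor through tube C = 27.905 × 21.289 × 10.412 = 6185.2
[tube C] = 2.50 mM / 6185.2 = 0.0004042 mM = 0.404 μM

0.404 μM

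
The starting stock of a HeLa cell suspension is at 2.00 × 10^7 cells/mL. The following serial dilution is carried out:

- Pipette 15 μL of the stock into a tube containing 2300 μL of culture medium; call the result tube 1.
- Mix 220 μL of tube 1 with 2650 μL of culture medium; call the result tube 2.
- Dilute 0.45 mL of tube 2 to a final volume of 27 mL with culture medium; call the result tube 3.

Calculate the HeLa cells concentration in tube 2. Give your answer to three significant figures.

9.93 × 10^3 cells/mL

Step 1: 15 μL + 2300 μL = 2315 μL total → factor 2315/15 = 154.33
Step 2: 220 μL + 2650 μL = 2870 μL total → factor 2870/220 = 13.045
Dilution factor through tube 2 = 154.33 × 13.045 = 2013.3
[tube 2] = 2.00 × 10^7 cells/mL / 2013.3 = 9.93 × 10^3 cells/mL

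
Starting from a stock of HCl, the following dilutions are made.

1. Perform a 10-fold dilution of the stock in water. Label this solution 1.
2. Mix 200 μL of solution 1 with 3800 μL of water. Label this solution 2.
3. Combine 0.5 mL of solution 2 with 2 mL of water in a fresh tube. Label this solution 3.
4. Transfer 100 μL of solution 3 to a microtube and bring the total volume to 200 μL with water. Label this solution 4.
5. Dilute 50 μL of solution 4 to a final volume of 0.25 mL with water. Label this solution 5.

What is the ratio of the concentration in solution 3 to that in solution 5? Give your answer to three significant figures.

Step 1: 10-fold → factor 10
Step 2: 200 μL + 3800 μL = 4000 μL total → factor 4000/200 = 20
Step 3: 0.5 mL + 2 mL = 2.5 mL total → factor 2.5/0.5 = 5
Step 4: 100 μL brought to 200 μL → factor 200/100 = 2
Step 5: 50 μL brought to 0.25 mL → factor 250/50 = 5
Dilution factor to solution 3 = 1000; to solution 5 = 10000
[solution 3]/[solution 5] = (factor to solution 5)/(factor to solution 3) = 10000/1000 = 10.0

10.0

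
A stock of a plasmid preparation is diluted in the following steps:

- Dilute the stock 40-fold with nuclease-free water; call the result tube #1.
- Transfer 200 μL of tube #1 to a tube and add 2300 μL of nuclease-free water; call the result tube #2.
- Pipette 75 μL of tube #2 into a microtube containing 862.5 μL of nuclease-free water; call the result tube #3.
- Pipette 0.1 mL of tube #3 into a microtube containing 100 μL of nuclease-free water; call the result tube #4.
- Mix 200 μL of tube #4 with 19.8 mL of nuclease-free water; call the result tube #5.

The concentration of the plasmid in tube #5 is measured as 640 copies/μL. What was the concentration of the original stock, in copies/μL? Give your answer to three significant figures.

8.00 × 10^8 copies/μL

Step 1: 40-fold → factor 40
Step 2: 200 μL + 2300 μL = 2500 μL total → factor 2500/200 = 12.5
Step 3: 75 μL + 862.5 μL = 937.5 μL total → factor 937.5/75 = 12.5
Step 4: 0.1 mL + 100 μL = 0.2 mL total → factor 0.2/0.1 = 2
Step 5: 200 μL + 19.8 mL = 20000 μL total → factor 20000/200 = 100
Overall dilution factor = 40 × 12.5 × 12.5 × 2 × 100 = 1.25 × 10^6
Stock = 640 copies/μL × 1.25 × 10^6 = 8.00 × 10^8 copies/μL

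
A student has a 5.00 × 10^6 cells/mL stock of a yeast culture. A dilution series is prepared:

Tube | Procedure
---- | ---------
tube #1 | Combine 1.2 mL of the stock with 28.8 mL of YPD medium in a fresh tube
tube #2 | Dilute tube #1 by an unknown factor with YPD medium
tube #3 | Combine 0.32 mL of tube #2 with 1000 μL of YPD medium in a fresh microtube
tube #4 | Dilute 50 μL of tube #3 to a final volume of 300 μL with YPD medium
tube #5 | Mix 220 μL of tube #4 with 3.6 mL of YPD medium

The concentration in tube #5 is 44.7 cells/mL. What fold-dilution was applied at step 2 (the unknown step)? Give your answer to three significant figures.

Step 1: 1.2 mL + 28.8 mL = 30 mL total → factor 30/1.2 = 25
Step 2: unknown factor x
Step 3: 0.32 mL + 1000 μL = 1.32 mL total → factor 1.32/0.32 = 4.125
Step 4: 50 μL brought to 300 μL → factor 300/50 = 6
Step 5: 220 μL + 3.6 mL = 3820 μL total → factor 3820/220 = 17.364
Product of known-step factors = 10744
Overall factor = 5.00 × 10^6 cells/mL / (44.7 cells/mL) = 1.1186 × 10^5
x = 1.1186 × 10^5 / 10744 = 10.4

10.4-fold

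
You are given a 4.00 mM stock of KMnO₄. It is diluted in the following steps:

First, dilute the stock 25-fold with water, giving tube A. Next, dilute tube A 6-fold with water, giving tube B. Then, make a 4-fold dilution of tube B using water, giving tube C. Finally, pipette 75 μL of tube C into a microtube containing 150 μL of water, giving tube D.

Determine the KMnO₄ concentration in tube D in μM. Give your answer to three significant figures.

Step 1: 25-fold → factor 25
Step 2: 6-fold → factor 6
Step 3: 4-fold → factor 4
Step 4: 75 μL + 150 μL = 225 μL total → factor 225/75 = 3
Overall dilution factor = 25 × 6 × 4 × 3 = 1800
Final = 4.00 mM / 1800 = 0.002222 mM = 2.22 μM

2.22 μM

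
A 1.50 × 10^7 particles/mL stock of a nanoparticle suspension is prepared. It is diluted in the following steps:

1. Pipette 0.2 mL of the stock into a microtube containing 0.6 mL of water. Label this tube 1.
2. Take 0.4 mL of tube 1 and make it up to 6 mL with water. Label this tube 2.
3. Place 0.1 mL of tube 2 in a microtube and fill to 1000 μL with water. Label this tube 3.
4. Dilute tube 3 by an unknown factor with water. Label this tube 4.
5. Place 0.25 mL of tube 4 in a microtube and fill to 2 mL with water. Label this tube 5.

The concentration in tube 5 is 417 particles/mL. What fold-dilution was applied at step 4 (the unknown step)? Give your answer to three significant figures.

Step 1: 0.2 mL + 0.6 mL = 0.8 mL total → factor 0.8/0.2 = 4
Step 2: 0.4 mL brought to 6 mL → factor 6/0.4 = 15
Step 3: 0.1 mL brought to 1000 μL → factor 1/0.1 = 10
Step 4: unknown factor x
Step 5: 0.25 mL brought to 2 mL → factor 2/0.25 = 8
Product of known-step factors = 4800
Overall factor = 1.50 × 10^7 particles/mL / (417 particles/mL) = 35971
x = 35971 / 4800 = 7.49

7.49-fold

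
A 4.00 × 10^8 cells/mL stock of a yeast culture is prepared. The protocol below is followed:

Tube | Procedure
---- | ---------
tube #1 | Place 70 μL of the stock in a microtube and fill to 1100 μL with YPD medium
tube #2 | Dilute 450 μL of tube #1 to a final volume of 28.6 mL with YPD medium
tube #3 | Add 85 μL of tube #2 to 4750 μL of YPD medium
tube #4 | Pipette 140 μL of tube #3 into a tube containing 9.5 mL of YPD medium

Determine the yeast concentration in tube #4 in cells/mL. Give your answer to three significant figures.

102 cells/mL

Step 1: 70 μL brought to 1100 μL → factor 1100/70 = 15.714
Step 2: 450 μL brought to 28.6 mL → factor 28600/450 = 63.556
Step 3: 85 μL + 4750 μL = 4835 μL total → factor 4835/85 = 56.882
Step 4: 140 μL + 9.5 mL = 9640 μL total → factor 9640/140 = 68.857
Overall dilution factor = 15.714 × 63.556 × 56.882 × 68.857 = 3.9118 × 10^6
Final = 4.00 × 10^8 cells/mL / 3.9118 × 10^6 = 102 cells/mL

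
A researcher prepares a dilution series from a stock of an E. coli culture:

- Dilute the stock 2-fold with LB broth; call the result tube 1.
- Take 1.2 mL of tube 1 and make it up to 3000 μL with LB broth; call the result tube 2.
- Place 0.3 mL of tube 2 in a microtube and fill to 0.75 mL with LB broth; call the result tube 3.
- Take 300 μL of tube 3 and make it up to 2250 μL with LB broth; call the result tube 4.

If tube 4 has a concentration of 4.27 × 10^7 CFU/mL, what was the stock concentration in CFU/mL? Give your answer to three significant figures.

Step 1: 2-fold → factor 2
Step 2: 1.2 mL brought to 3000 μL → factor 3/1.2 = 2.5
Step 3: 0.3 mL brought to 0.75 mL → factor 0.75/0.3 = 2.5
Step 4: 300 μL brought to 2250 μL → factor 2250/300 = 7.5
Overall dilution factor = 2 × 2.5 × 2.5 × 7.5 = 93.75
Stock = 4.27 × 10^7 CFU/mL × 93.75 = 4.00 × 10^9 CFU/mL

4.00 × 10^9 CFU/mL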